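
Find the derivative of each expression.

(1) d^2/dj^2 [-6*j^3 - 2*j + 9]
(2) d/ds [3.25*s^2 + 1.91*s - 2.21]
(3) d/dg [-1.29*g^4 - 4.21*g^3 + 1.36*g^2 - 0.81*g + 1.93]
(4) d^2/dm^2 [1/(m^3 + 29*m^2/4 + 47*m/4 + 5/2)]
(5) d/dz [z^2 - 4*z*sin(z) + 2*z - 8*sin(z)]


(1) = -36*j
(2) = 6.5*s + 1.91
(3) = -5.16*g^3 - 12.63*g^2 + 2.72*g - 0.81
(4) = 8*(-(12*m + 29)*(4*m^3 + 29*m^2 + 47*m + 10) + (12*m^2 + 58*m + 47)^2)/(4*m^3 + 29*m^2 + 47*m + 10)^3
(5) = -4*z*cos(z) + 2*z - 4*sin(z) - 8*cos(z) + 2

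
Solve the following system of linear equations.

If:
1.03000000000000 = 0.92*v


Then:
v = 1.12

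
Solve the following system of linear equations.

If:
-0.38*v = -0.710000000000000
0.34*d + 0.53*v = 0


Then:
d = -2.91
v = 1.87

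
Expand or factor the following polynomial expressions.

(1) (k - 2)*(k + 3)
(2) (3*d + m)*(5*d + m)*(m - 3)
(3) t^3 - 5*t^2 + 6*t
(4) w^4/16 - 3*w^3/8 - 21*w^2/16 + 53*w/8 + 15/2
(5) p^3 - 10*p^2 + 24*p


(1) = k^2 + k - 6
(2) = 15*d^2*m - 45*d^2 + 8*d*m^2 - 24*d*m + m^3 - 3*m^2
(3) = t*(t - 3)*(t - 2)
(4) = (w/4 + 1/4)*(w/4 + 1)*(w - 6)*(w - 5)
(5) = p*(p - 6)*(p - 4)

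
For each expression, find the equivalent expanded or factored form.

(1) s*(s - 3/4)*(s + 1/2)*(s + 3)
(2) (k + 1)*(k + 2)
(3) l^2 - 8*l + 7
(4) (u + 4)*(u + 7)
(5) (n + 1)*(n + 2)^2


(1) = s^4 + 11*s^3/4 - 9*s^2/8 - 9*s/8
(2) = k^2 + 3*k + 2
(3) = (l - 7)*(l - 1)
(4) = u^2 + 11*u + 28
(5) = n^3 + 5*n^2 + 8*n + 4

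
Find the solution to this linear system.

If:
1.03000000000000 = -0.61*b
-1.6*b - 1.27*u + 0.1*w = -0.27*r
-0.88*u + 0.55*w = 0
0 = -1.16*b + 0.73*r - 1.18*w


Then:
b = -1.69
r = 9.74
u = 4.80
w = 7.68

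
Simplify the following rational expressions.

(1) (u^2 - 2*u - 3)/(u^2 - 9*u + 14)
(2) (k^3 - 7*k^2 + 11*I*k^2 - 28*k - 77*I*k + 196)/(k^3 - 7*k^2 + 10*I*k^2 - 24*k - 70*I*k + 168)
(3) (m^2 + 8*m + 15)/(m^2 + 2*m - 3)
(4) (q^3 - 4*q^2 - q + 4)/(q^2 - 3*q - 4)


(1) = (u^2 - 2*u - 3)/(u^2 - 9*u + 14)
(2) = (k + 7*I)/(k + 6*I)
(3) = (m + 5)/(m - 1)
(4) = q - 1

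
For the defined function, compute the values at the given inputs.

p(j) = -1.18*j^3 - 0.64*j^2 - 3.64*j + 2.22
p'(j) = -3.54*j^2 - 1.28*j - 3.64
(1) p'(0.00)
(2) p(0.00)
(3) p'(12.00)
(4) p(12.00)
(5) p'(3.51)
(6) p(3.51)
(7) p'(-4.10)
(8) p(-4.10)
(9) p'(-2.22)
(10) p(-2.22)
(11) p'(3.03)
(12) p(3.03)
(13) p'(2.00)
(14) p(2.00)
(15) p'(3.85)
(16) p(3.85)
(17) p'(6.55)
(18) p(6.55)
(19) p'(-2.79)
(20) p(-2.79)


(1) = -3.64
(2) = 2.22
(3) = -528.76
(4) = -2172.66
(5) = -51.75
(6) = -69.47
(7) = -57.90
(8) = 87.71
(9) = -18.24
(10) = 20.06
(11) = -40.02
(12) = -47.51
(13) = -20.36
(14) = -17.06
(15) = -61.04
(16) = -88.62
(17) = -163.90
(18) = -380.67
(19) = -27.62
(20) = 33.02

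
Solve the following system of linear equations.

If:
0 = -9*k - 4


Then:
k = -4/9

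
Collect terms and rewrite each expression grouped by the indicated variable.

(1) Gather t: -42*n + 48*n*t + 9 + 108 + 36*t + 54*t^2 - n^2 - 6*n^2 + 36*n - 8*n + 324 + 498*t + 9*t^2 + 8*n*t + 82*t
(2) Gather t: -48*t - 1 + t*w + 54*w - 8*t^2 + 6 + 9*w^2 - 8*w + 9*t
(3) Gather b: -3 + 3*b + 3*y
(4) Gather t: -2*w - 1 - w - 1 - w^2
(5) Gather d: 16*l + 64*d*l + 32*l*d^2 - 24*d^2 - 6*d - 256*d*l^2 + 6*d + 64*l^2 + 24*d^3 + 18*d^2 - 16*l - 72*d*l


(1) = -7*n^2 - 14*n + 63*t^2 + t*(56*n + 616) + 441
(2) = -8*t^2 + t*(w - 39) + 9*w^2 + 46*w + 5
(3) = 3*b + 3*y - 3
(4) = -w^2 - 3*w - 2
(5) = 24*d^3 + d^2*(32*l - 6) + d*(-256*l^2 - 8*l) + 64*l^2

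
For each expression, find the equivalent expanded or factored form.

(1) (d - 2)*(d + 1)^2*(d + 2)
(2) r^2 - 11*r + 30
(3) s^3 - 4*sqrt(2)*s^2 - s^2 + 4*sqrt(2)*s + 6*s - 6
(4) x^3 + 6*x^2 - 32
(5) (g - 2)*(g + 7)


(1) = d^4 + 2*d^3 - 3*d^2 - 8*d - 4
(2) = (r - 6)*(r - 5)
(3) = (s - 1)*(s - 3*sqrt(2))*(s - sqrt(2))
(4) = (x - 2)*(x + 4)^2
(5) = g^2 + 5*g - 14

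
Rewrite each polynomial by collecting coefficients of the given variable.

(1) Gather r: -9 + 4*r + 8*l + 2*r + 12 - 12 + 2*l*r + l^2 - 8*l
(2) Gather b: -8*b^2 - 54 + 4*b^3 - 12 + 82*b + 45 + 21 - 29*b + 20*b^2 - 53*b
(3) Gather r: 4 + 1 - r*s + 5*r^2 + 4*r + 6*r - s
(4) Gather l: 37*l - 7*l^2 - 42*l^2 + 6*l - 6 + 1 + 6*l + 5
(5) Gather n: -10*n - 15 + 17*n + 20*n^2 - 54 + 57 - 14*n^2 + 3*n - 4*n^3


(1) = l^2 + r*(2*l + 6) - 9
(2) = 4*b^3 + 12*b^2
(3) = 5*r^2 + r*(10 - s) - s + 5
(4) = -49*l^2 + 49*l
(5) = -4*n^3 + 6*n^2 + 10*n - 12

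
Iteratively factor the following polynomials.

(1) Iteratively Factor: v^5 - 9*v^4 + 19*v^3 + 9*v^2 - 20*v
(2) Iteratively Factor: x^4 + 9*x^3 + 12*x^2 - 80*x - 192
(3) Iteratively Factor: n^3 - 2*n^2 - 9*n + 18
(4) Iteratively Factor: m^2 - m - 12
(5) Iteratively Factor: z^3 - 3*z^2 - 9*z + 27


(1) = (v - 4)*(v^4 - 5*v^3 - v^2 + 5*v) = (v - 4)*(v - 1)*(v^3 - 4*v^2 - 5*v) = v*(v - 4)*(v - 1)*(v^2 - 4*v - 5) = v*(v - 4)*(v - 1)*(v + 1)*(v - 5)
(2) = (x + 4)*(x^3 + 5*x^2 - 8*x - 48) = (x - 3)*(x + 4)*(x^2 + 8*x + 16) = (x - 3)*(x + 4)^2*(x + 4)
(3) = (n - 2)*(n^2 - 9) = (n - 3)*(n - 2)*(n + 3)
(4) = (m + 3)*(m - 4)
(5) = (z - 3)*(z^2 - 9) = (z - 3)^2*(z + 3)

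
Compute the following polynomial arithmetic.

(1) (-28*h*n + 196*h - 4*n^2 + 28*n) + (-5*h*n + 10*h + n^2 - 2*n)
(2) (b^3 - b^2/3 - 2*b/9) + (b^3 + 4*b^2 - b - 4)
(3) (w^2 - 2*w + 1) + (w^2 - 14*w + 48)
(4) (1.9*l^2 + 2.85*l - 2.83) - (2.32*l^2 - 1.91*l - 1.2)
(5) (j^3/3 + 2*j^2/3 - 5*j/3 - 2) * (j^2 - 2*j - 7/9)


(1) = -33*h*n + 206*h - 3*n^2 + 26*n
(2) = 2*b^3 + 11*b^2/3 - 11*b/9 - 4
(3) = 2*w^2 - 16*w + 49
(4) = -0.42*l^2 + 4.76*l - 1.63
(5) = j^5/3 - 88*j^3/27 + 22*j^2/27 + 143*j/27 + 14/9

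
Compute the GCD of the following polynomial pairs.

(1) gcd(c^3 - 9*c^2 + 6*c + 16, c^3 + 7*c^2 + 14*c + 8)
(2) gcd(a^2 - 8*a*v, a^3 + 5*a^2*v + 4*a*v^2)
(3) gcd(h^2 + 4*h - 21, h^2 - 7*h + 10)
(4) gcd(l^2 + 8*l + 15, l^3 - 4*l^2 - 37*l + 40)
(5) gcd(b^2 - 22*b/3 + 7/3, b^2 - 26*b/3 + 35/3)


(1) = gcd((c - 8)*(c - 2)*(c + 1), (c + 1)*(c + 2)*(c + 4)) = c + 1
(2) = a
(3) = gcd((h - 3)*(h + 7), (h - 5)*(h - 2)) = 1
(4) = gcd((l + 3)*(l + 5), (l - 8)*(l - 1)*(l + 5)) = l + 5
(5) = b - 7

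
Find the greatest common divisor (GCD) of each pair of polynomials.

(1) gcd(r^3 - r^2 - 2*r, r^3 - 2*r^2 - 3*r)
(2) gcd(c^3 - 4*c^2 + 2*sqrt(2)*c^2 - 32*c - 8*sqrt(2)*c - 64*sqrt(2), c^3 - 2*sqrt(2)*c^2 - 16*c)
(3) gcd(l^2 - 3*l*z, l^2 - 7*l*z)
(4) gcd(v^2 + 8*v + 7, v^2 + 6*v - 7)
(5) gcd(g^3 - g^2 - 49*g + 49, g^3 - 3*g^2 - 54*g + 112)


(1) = r^2 + r
(2) = c + 2*sqrt(2)
(3) = l
(4) = gcd((v + 1)*(v + 7), (v - 1)*(v + 7)) = v + 7
(5) = gcd((g - 7)*(g - 1)*(g + 7), (g - 8)*(g - 2)*(g + 7)) = g + 7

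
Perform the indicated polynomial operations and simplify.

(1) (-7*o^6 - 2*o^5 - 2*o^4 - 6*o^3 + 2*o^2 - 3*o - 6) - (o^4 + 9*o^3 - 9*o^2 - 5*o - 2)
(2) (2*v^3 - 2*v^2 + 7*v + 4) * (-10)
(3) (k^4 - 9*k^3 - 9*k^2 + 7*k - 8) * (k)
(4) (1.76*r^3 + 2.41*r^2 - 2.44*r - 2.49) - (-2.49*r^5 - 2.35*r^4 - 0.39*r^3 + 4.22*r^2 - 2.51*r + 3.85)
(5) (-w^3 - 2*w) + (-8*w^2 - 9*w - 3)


(1) = -7*o^6 - 2*o^5 - 3*o^4 - 15*o^3 + 11*o^2 + 2*o - 4
(2) = -20*v^3 + 20*v^2 - 70*v - 40
(3) = k^5 - 9*k^4 - 9*k^3 + 7*k^2 - 8*k
(4) = 2.49*r^5 + 2.35*r^4 + 2.15*r^3 - 1.81*r^2 + 0.07*r - 6.34
(5) = -w^3 - 8*w^2 - 11*w - 3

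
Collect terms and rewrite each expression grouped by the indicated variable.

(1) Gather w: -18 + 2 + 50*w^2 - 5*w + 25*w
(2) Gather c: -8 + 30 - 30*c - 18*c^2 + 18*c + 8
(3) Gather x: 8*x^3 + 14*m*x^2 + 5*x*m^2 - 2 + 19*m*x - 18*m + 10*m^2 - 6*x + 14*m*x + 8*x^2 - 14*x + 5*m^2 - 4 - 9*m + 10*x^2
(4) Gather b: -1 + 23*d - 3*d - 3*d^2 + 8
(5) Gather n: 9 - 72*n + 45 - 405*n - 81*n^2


(1) = 50*w^2 + 20*w - 16
(2) = -18*c^2 - 12*c + 30
(3) = 15*m^2 - 27*m + 8*x^3 + x^2*(14*m + 18) + x*(5*m^2 + 33*m - 20) - 6
(4) = -3*d^2 + 20*d + 7
(5) = -81*n^2 - 477*n + 54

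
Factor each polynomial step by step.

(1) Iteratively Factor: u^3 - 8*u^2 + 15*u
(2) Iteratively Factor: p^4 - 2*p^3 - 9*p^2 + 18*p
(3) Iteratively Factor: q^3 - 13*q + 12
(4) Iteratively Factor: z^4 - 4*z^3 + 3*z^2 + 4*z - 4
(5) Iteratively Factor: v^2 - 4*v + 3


(1) = (u - 3)*(u^2 - 5*u) = (u - 5)*(u - 3)*(u)
(2) = (p - 2)*(p^3 - 9*p) = p*(p - 2)*(p^2 - 9) = p*(p - 3)*(p - 2)*(p + 3)
(3) = (q + 4)*(q^2 - 4*q + 3) = (q - 3)*(q + 4)*(q - 1)
(4) = (z + 1)*(z^3 - 5*z^2 + 8*z - 4) = (z - 2)*(z + 1)*(z^2 - 3*z + 2) = (z - 2)^2*(z + 1)*(z - 1)
(5) = (v - 3)*(v - 1)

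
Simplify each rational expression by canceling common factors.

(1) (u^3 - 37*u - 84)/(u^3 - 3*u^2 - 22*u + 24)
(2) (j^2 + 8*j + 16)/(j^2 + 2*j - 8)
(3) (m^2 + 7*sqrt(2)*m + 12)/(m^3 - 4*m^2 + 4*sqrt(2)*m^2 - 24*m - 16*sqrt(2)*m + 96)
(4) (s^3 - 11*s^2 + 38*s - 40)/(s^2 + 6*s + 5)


(1) = (u^2 - 4*u - 21)/(u^2 - 7*u + 6)
(2) = (j + 4)/(j - 2)
(3) = (m + sqrt(2))/(m^2 + m*(-4 - 2*sqrt(2)) + 8*sqrt(2))
(4) = (s^3 - 11*s^2 + 38*s - 40)/(s^2 + 6*s + 5)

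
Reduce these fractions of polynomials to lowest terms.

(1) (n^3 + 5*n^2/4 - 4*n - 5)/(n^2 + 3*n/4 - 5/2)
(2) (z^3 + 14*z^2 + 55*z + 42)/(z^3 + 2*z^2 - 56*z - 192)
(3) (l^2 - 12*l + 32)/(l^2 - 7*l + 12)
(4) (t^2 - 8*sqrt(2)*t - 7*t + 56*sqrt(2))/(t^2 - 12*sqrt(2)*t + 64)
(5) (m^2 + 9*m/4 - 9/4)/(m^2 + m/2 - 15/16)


(1) = (4*n^2 - 3*n - 10)/(4*n - 5)
(2) = (z^2 + 8*z + 7)/(z^2 - 4*z - 32)
(3) = (l - 8)/(l - 3)
(4) = (t - 7)/(t - 4*sqrt(2))
(5) = (4*m + 12)/(4*m + 5)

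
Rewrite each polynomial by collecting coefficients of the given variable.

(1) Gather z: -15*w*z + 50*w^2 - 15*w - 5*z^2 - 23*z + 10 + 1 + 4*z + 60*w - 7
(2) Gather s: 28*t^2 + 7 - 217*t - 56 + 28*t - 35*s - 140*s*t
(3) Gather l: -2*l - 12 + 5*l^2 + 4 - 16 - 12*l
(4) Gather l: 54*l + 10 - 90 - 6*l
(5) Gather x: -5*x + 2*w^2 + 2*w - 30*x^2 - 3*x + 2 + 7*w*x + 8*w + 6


(1) = 50*w^2 + 45*w - 5*z^2 + z*(-15*w - 19) + 4
(2) = s*(-140*t - 35) + 28*t^2 - 189*t - 49
(3) = 5*l^2 - 14*l - 24
(4) = 48*l - 80
(5) = 2*w^2 + 10*w - 30*x^2 + x*(7*w - 8) + 8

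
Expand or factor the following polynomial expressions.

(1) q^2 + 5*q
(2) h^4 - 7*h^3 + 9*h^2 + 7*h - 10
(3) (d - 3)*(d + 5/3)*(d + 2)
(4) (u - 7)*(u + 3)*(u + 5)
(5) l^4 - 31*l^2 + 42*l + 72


(1) = q*(q + 5)
(2) = (h - 5)*(h - 2)*(h - 1)*(h + 1)
(3) = d^3 + 2*d^2/3 - 23*d/3 - 10
(4) = u^3 + u^2 - 41*u - 105
(5) = (l - 4)*(l - 3)*(l + 1)*(l + 6)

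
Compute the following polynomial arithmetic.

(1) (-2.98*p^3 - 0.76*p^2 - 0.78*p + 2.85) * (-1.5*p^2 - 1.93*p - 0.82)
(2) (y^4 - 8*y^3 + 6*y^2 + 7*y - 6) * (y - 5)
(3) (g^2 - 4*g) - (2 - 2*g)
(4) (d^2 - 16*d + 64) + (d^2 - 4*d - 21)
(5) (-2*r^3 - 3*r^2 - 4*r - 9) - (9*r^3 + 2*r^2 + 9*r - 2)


(1) = 4.47*p^5 + 6.8914*p^4 + 5.0804*p^3 - 2.1464*p^2 - 4.8609*p - 2.337
(2) = y^5 - 13*y^4 + 46*y^3 - 23*y^2 - 41*y + 30
(3) = g^2 - 2*g - 2
(4) = 2*d^2 - 20*d + 43
(5) = -11*r^3 - 5*r^2 - 13*r - 7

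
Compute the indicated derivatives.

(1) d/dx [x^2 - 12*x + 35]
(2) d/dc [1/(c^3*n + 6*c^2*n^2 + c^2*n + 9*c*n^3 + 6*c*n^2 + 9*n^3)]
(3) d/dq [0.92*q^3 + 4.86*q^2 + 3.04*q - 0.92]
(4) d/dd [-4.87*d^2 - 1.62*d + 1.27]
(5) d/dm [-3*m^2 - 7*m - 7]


(1) = 2*x - 12
(2) = (-3*c^2 - 12*c*n - 2*c - 9*n^2 - 6*n)/(n*(c^3 + 6*c^2*n + c^2 + 9*c*n^2 + 6*c*n + 9*n^2)^2)
(3) = 2.76*q^2 + 9.72*q + 3.04
(4) = -9.74*d - 1.62
(5) = -6*m - 7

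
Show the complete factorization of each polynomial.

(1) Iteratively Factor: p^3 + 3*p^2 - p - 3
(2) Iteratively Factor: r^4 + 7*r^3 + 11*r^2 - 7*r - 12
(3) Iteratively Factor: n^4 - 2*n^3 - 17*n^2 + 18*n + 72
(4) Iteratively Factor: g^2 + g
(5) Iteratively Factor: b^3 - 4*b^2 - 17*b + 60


(1) = (p + 1)*(p^2 + 2*p - 3) = (p - 1)*(p + 1)*(p + 3)
(2) = (r - 1)*(r^3 + 8*r^2 + 19*r + 12) = (r - 1)*(r + 1)*(r^2 + 7*r + 12) = (r - 1)*(r + 1)*(r + 3)*(r + 4)
(3) = (n + 3)*(n^3 - 5*n^2 - 2*n + 24) = (n - 3)*(n + 3)*(n^2 - 2*n - 8) = (n - 4)*(n - 3)*(n + 3)*(n + 2)
(4) = (g + 1)*(g)
(5) = (b - 3)*(b^2 - b - 20) = (b - 3)*(b + 4)*(b - 5)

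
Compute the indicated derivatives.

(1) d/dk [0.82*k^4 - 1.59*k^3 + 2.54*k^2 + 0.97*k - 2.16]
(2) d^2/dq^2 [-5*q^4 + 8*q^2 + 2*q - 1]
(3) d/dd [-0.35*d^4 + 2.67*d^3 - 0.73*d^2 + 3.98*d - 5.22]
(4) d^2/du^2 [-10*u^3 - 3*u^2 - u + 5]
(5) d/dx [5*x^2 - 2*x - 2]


(1) = 3.28*k^3 - 4.77*k^2 + 5.08*k + 0.97
(2) = 16 - 60*q^2
(3) = -1.4*d^3 + 8.01*d^2 - 1.46*d + 3.98
(4) = -60*u - 6
(5) = 10*x - 2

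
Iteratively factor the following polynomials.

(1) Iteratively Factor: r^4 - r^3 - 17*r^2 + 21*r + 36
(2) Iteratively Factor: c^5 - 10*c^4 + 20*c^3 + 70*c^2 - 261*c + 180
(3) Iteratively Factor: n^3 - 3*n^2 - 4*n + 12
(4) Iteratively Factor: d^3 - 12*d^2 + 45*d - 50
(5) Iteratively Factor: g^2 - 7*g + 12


(1) = (r - 3)*(r^3 + 2*r^2 - 11*r - 12) = (r - 3)*(r + 4)*(r^2 - 2*r - 3) = (r - 3)*(r + 1)*(r + 4)*(r - 3)
(2) = (c + 3)*(c^4 - 13*c^3 + 59*c^2 - 107*c + 60) = (c - 4)*(c + 3)*(c^3 - 9*c^2 + 23*c - 15) = (c - 5)*(c - 4)*(c + 3)*(c^2 - 4*c + 3) = (c - 5)*(c - 4)*(c - 3)*(c + 3)*(c - 1)
(3) = (n - 3)*(n^2 - 4) = (n - 3)*(n + 2)*(n - 2)
(4) = (d - 5)*(d^2 - 7*d + 10) = (d - 5)^2*(d - 2)
(5) = (g - 4)*(g - 3)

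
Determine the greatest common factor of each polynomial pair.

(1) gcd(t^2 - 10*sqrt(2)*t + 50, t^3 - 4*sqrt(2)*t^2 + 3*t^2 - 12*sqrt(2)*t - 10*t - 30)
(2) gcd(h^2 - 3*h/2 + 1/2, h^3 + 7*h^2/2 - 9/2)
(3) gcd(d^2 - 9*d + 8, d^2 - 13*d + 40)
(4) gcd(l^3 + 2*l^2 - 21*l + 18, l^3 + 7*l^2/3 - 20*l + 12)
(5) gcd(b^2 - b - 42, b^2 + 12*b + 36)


(1) = gcd((t - 5*sqrt(2))^2, (t + 3)*(t - 5*sqrt(2))*(t + sqrt(2))) = t - 5*sqrt(2)
(2) = gcd((h - 1)*(h - 1/2), (h - 1)*(h + 3/2)*(h + 3)) = h - 1
(3) = gcd((d - 8)*(d - 1), (d - 8)*(d - 5)) = d - 8
(4) = l^2 + 3*l - 18
(5) = b + 6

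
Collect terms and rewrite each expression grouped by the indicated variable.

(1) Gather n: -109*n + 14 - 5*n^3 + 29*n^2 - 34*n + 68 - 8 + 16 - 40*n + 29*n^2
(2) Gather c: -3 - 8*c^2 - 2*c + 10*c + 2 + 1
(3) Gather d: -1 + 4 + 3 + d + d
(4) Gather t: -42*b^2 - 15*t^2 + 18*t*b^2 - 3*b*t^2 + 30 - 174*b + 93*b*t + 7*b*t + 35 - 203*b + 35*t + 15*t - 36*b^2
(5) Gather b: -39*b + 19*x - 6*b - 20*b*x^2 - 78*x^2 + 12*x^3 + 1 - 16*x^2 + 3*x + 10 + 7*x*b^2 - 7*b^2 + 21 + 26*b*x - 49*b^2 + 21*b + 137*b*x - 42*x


(1) = -5*n^3 + 58*n^2 - 183*n + 90
(2) = -8*c^2 + 8*c
(3) = 2*d + 6
(4) = -78*b^2 - 377*b + t^2*(-3*b - 15) + t*(18*b^2 + 100*b + 50) + 65
(5) = b^2*(7*x - 56) + b*(-20*x^2 + 163*x - 24) + 12*x^3 - 94*x^2 - 20*x + 32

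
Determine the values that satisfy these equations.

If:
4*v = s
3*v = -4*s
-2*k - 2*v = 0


Then:
k = 0
s = 0
v = 0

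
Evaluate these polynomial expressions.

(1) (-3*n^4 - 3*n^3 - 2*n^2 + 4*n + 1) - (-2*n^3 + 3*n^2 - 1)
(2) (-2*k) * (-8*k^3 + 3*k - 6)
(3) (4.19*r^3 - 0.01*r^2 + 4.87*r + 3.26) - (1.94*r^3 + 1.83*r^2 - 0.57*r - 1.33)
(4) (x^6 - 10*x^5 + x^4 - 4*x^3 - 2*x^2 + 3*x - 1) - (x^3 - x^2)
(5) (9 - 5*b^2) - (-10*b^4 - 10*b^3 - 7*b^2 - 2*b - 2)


(1) = -3*n^4 - n^3 - 5*n^2 + 4*n + 2
(2) = 16*k^4 - 6*k^2 + 12*k
(3) = 2.25*r^3 - 1.84*r^2 + 5.44*r + 4.59
(4) = x^6 - 10*x^5 + x^4 - 5*x^3 - x^2 + 3*x - 1
(5) = 10*b^4 + 10*b^3 + 2*b^2 + 2*b + 11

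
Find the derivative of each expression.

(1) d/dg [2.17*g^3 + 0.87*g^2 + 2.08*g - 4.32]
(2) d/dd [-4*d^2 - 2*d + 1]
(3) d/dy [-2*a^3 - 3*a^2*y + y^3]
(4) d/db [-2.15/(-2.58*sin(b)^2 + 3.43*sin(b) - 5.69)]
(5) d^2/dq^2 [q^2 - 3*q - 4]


(1) = 6.51*g^2 + 1.74*g + 2.08
(2) = -8*d - 2
(3) = -3*a^2 + 3*y^2
(4) = (7.3745 - 11.094*sin(b))*cos(b)/(2.58*sin(b)^2 - 3.43*sin(b) + 5.69)^2
(5) = 2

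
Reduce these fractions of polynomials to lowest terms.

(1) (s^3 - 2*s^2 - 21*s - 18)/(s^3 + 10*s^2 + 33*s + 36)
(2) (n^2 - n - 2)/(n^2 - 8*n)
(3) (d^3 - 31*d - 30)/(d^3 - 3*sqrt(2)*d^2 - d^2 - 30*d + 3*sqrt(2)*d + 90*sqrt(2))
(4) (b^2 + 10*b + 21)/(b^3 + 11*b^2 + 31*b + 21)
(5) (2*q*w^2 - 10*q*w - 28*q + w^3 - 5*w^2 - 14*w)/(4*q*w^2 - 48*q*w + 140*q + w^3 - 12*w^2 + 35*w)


(1) = (s^2 - 5*s - 6)/(s^2 + 7*s + 12)
(2) = (n^2 - n - 2)/(n^2 - 8*n)
(3) = (d + 1)/(d - 3*sqrt(2))
(4) = 1/(b + 1)
(5) = (2*q*w + 4*q + w^2 + 2*w)/(4*q*w - 20*q + w^2 - 5*w)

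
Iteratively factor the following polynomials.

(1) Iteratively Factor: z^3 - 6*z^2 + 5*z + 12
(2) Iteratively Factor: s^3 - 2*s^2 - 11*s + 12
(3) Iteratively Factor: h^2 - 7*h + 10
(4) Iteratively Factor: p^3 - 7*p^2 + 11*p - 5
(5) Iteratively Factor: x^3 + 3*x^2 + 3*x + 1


(1) = (z - 3)*(z^2 - 3*z - 4) = (z - 4)*(z - 3)*(z + 1)
(2) = (s + 3)*(s^2 - 5*s + 4) = (s - 4)*(s + 3)*(s - 1)
(3) = (h - 2)*(h - 5)
(4) = (p - 1)*(p^2 - 6*p + 5) = (p - 5)*(p - 1)*(p - 1)
(5) = (x + 1)*(x^2 + 2*x + 1) = (x + 1)^2*(x + 1)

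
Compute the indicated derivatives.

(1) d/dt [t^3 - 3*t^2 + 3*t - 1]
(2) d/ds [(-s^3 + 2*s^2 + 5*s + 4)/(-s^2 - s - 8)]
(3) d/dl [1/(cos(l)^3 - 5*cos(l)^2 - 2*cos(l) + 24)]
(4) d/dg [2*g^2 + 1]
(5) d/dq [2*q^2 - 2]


(1) = 3*t^2 - 6*t + 3
(2) = (s^4 + 2*s^3 + 27*s^2 - 24*s - 36)/(s^4 + 2*s^3 + 17*s^2 + 16*s + 64)
(3) = (3*cos(l)^2 - 10*cos(l) - 2)*sin(l)/(cos(l)^3 - 5*cos(l)^2 - 2*cos(l) + 24)^2
(4) = 4*g
(5) = 4*q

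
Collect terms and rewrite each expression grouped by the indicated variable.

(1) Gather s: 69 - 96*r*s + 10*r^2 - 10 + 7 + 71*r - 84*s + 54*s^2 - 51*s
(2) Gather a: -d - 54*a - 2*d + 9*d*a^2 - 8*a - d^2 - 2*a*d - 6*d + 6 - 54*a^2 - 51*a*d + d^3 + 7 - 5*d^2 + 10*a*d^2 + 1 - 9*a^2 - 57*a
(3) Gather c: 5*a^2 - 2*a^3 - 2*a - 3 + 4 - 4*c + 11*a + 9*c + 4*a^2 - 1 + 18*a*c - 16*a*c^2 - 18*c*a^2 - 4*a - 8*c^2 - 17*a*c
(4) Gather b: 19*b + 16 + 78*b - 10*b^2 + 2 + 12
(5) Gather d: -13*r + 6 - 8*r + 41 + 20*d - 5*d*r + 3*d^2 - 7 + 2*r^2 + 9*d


(1) = 10*r^2 + 71*r + 54*s^2 + s*(-96*r - 135) + 66
(2) = a^2*(9*d - 63) + a*(10*d^2 - 53*d - 119) + d^3 - 6*d^2 - 9*d + 14
(3) = -2*a^3 + 9*a^2 + 5*a + c^2*(-16*a - 8) + c*(-18*a^2 + a + 5)
(4) = -10*b^2 + 97*b + 30
(5) = 3*d^2 + d*(29 - 5*r) + 2*r^2 - 21*r + 40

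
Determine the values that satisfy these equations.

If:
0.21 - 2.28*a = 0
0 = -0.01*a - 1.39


Then:
No Solution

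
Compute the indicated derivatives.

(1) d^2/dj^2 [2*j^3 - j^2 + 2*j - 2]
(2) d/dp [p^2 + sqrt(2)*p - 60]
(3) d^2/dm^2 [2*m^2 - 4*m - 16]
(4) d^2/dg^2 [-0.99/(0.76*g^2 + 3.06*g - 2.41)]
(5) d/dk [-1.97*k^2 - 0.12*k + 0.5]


(1) = 12*j - 2
(2) = 2*p + sqrt(2)
(3) = 4
(4) = (1.143648*g^2 + 4.604688*g - 0.99*(1.52*g + 3.06)*(3.04*g + 6.12) - 3.626568)/(0.76*g^2 + 3.06*g - 2.41)^3
(5) = -3.94*k - 0.12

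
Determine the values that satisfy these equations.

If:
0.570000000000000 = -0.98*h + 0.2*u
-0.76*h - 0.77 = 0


Then:
h = -1.01
u = -2.11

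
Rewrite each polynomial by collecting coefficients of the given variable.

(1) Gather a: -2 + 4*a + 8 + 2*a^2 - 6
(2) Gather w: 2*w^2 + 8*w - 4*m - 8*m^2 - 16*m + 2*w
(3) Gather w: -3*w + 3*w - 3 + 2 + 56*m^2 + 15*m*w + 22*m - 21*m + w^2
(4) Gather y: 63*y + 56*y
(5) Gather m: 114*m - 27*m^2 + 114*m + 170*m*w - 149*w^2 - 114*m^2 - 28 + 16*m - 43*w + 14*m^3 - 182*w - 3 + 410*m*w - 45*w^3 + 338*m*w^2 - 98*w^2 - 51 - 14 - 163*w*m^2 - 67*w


(1) = 2*a^2 + 4*a
(2) = -8*m^2 - 20*m + 2*w^2 + 10*w
(3) = 56*m^2 + 15*m*w + m + w^2 - 1
(4) = 119*y
(5) = 14*m^3 + m^2*(-163*w - 141) + m*(338*w^2 + 580*w + 244) - 45*w^3 - 247*w^2 - 292*w - 96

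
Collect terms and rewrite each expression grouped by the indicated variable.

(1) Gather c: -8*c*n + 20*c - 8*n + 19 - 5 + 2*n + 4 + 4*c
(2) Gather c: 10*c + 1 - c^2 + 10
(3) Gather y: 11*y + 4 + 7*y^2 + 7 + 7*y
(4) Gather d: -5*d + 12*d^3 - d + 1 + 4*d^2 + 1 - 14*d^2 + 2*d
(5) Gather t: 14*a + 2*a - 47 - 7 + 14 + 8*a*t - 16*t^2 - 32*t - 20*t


(1) = c*(24 - 8*n) - 6*n + 18
(2) = -c^2 + 10*c + 11
(3) = 7*y^2 + 18*y + 11
(4) = 12*d^3 - 10*d^2 - 4*d + 2
(5) = 16*a - 16*t^2 + t*(8*a - 52) - 40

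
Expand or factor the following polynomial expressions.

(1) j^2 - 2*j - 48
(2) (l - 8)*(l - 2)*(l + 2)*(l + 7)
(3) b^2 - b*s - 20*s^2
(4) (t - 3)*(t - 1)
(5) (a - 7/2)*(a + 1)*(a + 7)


(1) = (j - 8)*(j + 6)
(2) = l^4 - l^3 - 60*l^2 + 4*l + 224
(3) = (b - 5*s)*(b + 4*s)
(4) = t^2 - 4*t + 3
(5) = a^3 + 9*a^2/2 - 21*a - 49/2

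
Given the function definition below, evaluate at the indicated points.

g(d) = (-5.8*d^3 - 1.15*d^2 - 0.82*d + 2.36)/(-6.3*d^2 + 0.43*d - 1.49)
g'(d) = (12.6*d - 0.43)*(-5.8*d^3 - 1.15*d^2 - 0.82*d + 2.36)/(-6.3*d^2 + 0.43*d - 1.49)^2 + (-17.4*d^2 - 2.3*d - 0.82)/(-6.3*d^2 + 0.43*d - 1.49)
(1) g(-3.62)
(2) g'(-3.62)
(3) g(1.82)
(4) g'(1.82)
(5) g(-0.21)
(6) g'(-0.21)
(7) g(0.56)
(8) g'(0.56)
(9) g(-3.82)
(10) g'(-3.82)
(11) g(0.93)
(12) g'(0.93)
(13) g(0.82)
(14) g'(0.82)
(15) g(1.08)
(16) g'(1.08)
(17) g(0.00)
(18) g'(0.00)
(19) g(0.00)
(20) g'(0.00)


(1) = -3.10
(2) = 0.91
(3) = 1.76
(4) = 1.07
(5) = -1.36
(6) = -1.66
(7) = -0.16
(8) = 2.68
(9) = -3.28
(10) = 0.91
(11) = 0.62
(12) = 1.68
(13) = 0.42
(14) = 1.90
(15) = 0.86
(16) = 1.47
(17) = -1.58
(18) = 0.09
(19) = -1.58
(20) = 0.09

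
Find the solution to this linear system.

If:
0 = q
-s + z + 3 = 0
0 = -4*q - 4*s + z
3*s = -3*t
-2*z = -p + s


Then:
p = -9
q = 0
s = -1
t = 1
z = -4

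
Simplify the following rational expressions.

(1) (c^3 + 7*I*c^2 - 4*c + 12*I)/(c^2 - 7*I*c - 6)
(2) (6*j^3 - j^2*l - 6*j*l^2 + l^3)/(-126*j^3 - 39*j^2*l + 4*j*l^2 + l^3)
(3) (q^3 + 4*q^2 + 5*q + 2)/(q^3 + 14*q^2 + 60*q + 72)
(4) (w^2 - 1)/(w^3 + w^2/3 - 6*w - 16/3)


(1) = (c^2 + 8*I*c - 12)/(c - 6*I)
(2) = (-j^2 + l^2)/(21*j^2 + 10*j*l + l^2)
(3) = (q^2 + 2*q + 1)/(q^2 + 12*q + 36)
(4) = (3*w - 3)/(3*w^2 - 2*w - 16)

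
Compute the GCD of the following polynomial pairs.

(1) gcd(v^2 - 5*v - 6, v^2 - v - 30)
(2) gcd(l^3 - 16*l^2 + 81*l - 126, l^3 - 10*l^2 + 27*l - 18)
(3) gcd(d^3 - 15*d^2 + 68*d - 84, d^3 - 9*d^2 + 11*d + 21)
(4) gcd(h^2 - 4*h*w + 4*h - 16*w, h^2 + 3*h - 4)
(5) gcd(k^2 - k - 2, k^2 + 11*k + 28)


(1) = gcd((v - 6)*(v + 1), (v - 6)*(v + 5)) = v - 6
(2) = gcd((l - 7)*(l - 6)*(l - 3), (l - 6)*(l - 3)*(l - 1)) = l^2 - 9*l + 18
(3) = d - 7
(4) = gcd((h + 4)*(h - 4*w), (h - 1)*(h + 4)) = h + 4
(5) = 1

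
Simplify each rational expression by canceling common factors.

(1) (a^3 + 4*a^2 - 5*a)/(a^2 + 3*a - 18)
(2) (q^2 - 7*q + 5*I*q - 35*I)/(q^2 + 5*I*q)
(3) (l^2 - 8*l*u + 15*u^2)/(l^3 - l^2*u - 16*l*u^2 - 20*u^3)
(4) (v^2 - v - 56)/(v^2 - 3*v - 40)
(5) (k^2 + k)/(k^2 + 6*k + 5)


(1) = (a^3 + 4*a^2 - 5*a)/(a^2 + 3*a - 18)
(2) = (q - 7)/q
(3) = (l - 3*u)/(l^2 + 4*l*u + 4*u^2)
(4) = (v + 7)/(v + 5)
(5) = k/(k + 5)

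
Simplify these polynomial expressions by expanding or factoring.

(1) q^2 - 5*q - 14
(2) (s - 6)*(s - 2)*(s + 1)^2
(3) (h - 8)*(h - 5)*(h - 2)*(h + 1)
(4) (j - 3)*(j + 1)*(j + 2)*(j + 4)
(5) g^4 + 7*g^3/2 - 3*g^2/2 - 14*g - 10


(1) = (q - 7)*(q + 2)
(2) = s^4 - 6*s^3 - 3*s^2 + 16*s + 12
(3) = h^4 - 14*h^3 + 51*h^2 - 14*h - 80
(4) = j^4 + 4*j^3 - 7*j^2 - 34*j - 24
(5) = (g - 2)*(g + 1)*(g + 2)*(g + 5/2)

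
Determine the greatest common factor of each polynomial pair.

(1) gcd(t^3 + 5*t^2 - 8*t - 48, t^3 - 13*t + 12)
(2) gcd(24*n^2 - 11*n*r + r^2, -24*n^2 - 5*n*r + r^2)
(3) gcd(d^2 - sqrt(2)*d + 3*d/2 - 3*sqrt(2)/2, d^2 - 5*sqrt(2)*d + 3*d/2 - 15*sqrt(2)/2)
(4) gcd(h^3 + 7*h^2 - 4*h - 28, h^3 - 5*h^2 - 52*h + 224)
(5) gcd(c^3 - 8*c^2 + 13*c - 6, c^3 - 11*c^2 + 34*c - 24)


(1) = t^2 + t - 12
(2) = -8*n + r
(3) = d + 3/2
(4) = gcd((h - 2)*(h + 2)*(h + 7), (h - 8)*(h - 4)*(h + 7)) = h + 7
(5) = gcd((c - 6)*(c - 1)^2, (c - 6)*(c - 4)*(c - 1)) = c^2 - 7*c + 6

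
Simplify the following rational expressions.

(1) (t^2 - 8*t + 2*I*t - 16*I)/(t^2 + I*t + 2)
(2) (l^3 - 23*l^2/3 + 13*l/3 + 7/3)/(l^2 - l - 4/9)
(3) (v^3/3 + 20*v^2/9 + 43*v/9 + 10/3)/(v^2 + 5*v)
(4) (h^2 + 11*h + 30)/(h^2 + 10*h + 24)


(1) = (t - 8)/(t - I)
(2) = (3*l^2 - 24*l + 21)/(3*l - 4)
(3) = (3*v^3 + 20*v^2 + 43*v + 30)/(9*v^2 + 45*v)
(4) = (h + 5)/(h + 4)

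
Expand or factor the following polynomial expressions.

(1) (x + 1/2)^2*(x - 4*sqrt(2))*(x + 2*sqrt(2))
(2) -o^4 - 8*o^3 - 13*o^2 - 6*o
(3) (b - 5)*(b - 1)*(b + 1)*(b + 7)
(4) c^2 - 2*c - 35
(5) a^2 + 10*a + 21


(1) = x^4 - 2*sqrt(2)*x^3 + x^3 - 63*x^2/4 - 2*sqrt(2)*x^2 - 16*x - sqrt(2)*x/2 - 4
(2) = o*(o + 6)*(-I*o - I)^2
(3) = b^4 + 2*b^3 - 36*b^2 - 2*b + 35
(4) = (c - 7)*(c + 5)
(5) = (a + 3)*(a + 7)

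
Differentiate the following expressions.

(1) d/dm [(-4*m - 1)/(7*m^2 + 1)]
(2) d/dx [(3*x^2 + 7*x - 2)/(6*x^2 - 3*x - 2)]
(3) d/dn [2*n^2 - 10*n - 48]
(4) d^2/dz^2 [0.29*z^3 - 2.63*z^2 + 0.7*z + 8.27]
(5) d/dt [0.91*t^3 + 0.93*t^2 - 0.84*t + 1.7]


(1) = 2*(14*m^2 + 7*m - 2)/(49*m^4 + 14*m^2 + 1)
(2) = (-51*x^2 + 12*x - 20)/(36*x^4 - 36*x^3 - 15*x^2 + 12*x + 4)
(3) = 4*n - 10
(4) = 1.74*z - 5.26
(5) = 2.73*t^2 + 1.86*t - 0.84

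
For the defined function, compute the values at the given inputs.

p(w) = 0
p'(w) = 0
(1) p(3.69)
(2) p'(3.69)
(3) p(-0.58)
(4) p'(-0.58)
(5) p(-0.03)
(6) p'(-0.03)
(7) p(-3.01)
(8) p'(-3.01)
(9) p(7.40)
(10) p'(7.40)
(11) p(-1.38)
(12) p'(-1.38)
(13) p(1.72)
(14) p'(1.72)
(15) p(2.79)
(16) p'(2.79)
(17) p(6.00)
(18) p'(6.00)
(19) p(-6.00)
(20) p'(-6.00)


(1) = 0.00
(2) = 0.00
(3) = 0.00
(4) = 0.00
(5) = 0.00
(6) = 0.00
(7) = 0.00
(8) = 0.00
(9) = 0.00
(10) = 0.00
(11) = 0.00
(12) = 0.00
(13) = 0.00
(14) = 0.00
(15) = 0.00
(16) = 0.00
(17) = 0.00
(18) = 0.00
(19) = 0.00
(20) = 0.00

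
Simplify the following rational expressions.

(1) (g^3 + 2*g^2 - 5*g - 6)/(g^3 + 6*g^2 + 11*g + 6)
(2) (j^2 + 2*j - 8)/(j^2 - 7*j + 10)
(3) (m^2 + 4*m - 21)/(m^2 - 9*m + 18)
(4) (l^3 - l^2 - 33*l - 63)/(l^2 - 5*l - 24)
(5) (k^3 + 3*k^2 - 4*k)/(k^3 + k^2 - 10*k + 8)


(1) = (g - 2)/(g + 2)
(2) = (j + 4)/(j - 5)
(3) = (m + 7)/(m - 6)
(4) = (l^2 - 4*l - 21)/(l - 8)
(5) = k/(k - 2)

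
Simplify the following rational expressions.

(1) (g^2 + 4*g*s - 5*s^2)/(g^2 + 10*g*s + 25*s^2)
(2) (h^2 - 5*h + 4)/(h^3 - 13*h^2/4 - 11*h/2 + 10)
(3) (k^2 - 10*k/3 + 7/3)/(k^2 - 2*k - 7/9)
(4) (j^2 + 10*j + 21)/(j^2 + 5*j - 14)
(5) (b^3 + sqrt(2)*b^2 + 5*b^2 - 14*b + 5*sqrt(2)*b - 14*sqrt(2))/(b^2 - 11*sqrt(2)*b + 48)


(1) = (g - s)/(g + 5*s)
(2) = (4*h - 4)/(4*h^2 + 3*h - 10)
(3) = (3*k - 3)/(3*k + 1)
(4) = (j + 3)/(j - 2)
(5) = (b^3 + b^2*(sqrt(2) + 5) + b*(-14 + 5*sqrt(2)) - 14*sqrt(2))/(b^2 - 11*sqrt(2)*b + 48)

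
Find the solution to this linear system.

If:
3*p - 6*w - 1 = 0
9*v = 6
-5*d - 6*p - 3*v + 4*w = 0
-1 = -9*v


Then:
No Solution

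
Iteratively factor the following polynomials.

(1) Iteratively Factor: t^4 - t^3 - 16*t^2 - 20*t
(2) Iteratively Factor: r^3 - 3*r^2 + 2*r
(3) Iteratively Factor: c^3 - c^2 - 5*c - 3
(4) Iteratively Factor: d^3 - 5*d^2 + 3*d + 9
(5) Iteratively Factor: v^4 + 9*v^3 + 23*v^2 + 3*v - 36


(1) = (t + 2)*(t^3 - 3*t^2 - 10*t) = t*(t + 2)*(t^2 - 3*t - 10) = t*(t - 5)*(t + 2)*(t + 2)
(2) = (r - 1)*(r^2 - 2*r) = r*(r - 1)*(r - 2)
(3) = (c + 1)*(c^2 - 2*c - 3) = (c + 1)^2*(c - 3)
(4) = (d - 3)*(d^2 - 2*d - 3) = (d - 3)*(d + 1)*(d - 3)
(5) = (v - 1)*(v^3 + 10*v^2 + 33*v + 36) = (v - 1)*(v + 4)*(v^2 + 6*v + 9) = (v - 1)*(v + 3)*(v + 4)*(v + 3)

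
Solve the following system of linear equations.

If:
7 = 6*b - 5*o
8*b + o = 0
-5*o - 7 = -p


Then:
b = 7/46
o = -28/23
p = 21/23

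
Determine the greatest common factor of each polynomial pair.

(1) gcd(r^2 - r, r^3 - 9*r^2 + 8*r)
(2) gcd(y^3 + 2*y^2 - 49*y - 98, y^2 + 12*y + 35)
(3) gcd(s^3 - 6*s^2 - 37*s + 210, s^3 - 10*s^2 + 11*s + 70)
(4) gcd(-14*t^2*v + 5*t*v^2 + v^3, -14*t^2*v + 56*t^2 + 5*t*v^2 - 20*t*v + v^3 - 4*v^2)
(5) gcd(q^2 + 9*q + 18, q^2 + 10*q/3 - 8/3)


(1) = r^2 - r
(2) = gcd((y - 7)*(y + 2)*(y + 7), (y + 5)*(y + 7)) = y + 7
(3) = gcd((s - 7)*(s - 5)*(s + 6), (s - 7)*(s - 5)*(s + 2)) = s^2 - 12*s + 35
(4) = 14*t^2 - 5*t*v - v^2
(5) = gcd((q + 3)*(q + 6), (q - 2/3)*(q + 4)) = 1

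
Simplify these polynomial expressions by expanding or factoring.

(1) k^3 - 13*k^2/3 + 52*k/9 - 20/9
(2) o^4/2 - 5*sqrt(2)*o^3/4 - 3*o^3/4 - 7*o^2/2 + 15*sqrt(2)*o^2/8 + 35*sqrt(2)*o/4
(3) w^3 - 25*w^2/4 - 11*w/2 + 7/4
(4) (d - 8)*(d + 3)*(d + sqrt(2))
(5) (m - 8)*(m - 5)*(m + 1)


(1) = (k - 2)*(k - 5/3)*(k - 2/3)
(2) = o*(o/2 + 1)*(o - 7/2)*(o - 5*sqrt(2)/2)
(3) = (w - 7)*(w - 1/4)*(w + 1)
(4) = d^3 - 5*d^2 + sqrt(2)*d^2 - 24*d - 5*sqrt(2)*d - 24*sqrt(2)
(5) = m^3 - 12*m^2 + 27*m + 40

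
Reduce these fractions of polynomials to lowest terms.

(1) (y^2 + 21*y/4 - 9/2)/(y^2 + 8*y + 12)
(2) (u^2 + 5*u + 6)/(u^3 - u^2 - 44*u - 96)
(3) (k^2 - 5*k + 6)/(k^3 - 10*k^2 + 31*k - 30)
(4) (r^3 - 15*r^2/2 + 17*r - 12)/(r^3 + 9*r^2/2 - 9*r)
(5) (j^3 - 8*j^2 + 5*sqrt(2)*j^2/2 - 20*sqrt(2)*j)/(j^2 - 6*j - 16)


(1) = (4*y - 3)/(4*y + 8)
(2) = (u + 2)/(u^2 - 4*u - 32)
(3) = 1/(k - 5)
(4) = (r^2 - 6*r + 8)/(r^2 + 6*r)
(5) = (2*j^2 + 5*sqrt(2)*j)/(2*j + 4)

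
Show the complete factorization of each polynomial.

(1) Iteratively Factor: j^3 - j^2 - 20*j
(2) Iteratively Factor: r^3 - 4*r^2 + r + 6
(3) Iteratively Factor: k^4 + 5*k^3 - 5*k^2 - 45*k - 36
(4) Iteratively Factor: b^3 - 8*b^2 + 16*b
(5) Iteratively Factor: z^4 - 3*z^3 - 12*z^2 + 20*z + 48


(1) = (j + 4)*(j^2 - 5*j) = (j - 5)*(j + 4)*(j)
(2) = (r + 1)*(r^2 - 5*r + 6) = (r - 3)*(r + 1)*(r - 2)
(3) = (k - 3)*(k^3 + 8*k^2 + 19*k + 12) = (k - 3)*(k + 3)*(k^2 + 5*k + 4) = (k - 3)*(k + 1)*(k + 3)*(k + 4)
(4) = (b - 4)*(b^2 - 4*b) = b*(b - 4)*(b - 4)
(5) = (z - 3)*(z^3 - 12*z - 16) = (z - 3)*(z + 2)*(z^2 - 2*z - 8) = (z - 3)*(z + 2)^2*(z - 4)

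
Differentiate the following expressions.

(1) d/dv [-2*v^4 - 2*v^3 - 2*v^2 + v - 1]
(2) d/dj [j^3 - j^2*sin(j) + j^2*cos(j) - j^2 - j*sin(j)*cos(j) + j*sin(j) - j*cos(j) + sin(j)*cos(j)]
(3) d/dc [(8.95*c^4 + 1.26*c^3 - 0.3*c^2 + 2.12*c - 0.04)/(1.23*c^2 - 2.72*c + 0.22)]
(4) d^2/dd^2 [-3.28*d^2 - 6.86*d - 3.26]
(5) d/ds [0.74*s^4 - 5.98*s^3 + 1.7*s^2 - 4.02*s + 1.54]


(1) = -8*v^3 - 6*v^2 - 4*v + 1
(2) = -sqrt(2)*j^2*sin(j + pi/4) + 3*j^2 - j*sin(j) + 3*j*cos(j) - j*cos(2*j) - 2*j - sin(2*j)/2 + cos(2*j) - sqrt(2)*cos(j + pi/4)
(3) = (22.017*c^5 - 71.4822*c^4 + 1.0216*c^3 - 0.96*c^2 - 0.0336*c + 0.3576)/(1.5129*c^4 - 6.6912*c^3 + 7.9396*c^2 - 1.1968*c + 0.0484)
(4) = -6.56000000000000
(5) = 2.96*s^3 - 17.94*s^2 + 3.4*s - 4.02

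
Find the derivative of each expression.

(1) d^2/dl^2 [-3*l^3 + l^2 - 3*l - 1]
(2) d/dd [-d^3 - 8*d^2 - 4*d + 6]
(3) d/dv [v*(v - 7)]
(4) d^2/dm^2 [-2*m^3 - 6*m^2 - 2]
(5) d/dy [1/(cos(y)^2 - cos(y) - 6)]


(1) = 2 - 18*l
(2) = -3*d^2 - 16*d - 4
(3) = 2*v - 7
(4) = -12*m - 12
(5) = (2*cos(y) - 1)*sin(y)/(sin(y)^2 + cos(y) + 5)^2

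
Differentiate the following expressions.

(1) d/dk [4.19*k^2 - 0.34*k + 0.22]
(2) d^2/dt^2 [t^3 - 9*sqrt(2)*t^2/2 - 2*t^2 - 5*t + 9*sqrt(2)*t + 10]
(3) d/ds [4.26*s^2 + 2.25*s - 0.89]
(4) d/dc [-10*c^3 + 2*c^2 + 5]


(1) = 8.38*k - 0.34
(2) = 6*t - 9*sqrt(2) - 4
(3) = 8.52*s + 2.25
(4) = 2*c*(2 - 15*c)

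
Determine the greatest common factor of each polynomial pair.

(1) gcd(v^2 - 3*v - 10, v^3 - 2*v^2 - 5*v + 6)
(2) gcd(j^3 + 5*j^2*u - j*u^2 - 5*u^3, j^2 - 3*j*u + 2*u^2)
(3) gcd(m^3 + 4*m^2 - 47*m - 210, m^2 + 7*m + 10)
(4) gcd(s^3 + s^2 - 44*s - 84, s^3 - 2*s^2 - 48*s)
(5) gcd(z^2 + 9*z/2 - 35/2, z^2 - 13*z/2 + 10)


(1) = gcd((v - 5)*(v + 2), (v - 3)*(v - 1)*(v + 2)) = v + 2
(2) = gcd((j - u)*(j + u)*(j + 5*u), (j - 2*u)*(j - u)) = -j + u
(3) = m + 5
(4) = gcd((s - 7)*(s + 2)*(s + 6), s*(s - 8)*(s + 6)) = s + 6
(5) = gcd((z - 5/2)*(z + 7), (z - 4)*(z - 5/2)) = z - 5/2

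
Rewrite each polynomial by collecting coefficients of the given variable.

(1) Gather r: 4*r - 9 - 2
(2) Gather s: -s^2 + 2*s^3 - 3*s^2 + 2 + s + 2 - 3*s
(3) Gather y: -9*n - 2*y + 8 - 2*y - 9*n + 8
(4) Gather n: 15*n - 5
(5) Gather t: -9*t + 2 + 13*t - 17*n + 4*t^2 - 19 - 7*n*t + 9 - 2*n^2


(1) = 4*r - 11
(2) = 2*s^3 - 4*s^2 - 2*s + 4
(3) = -18*n - 4*y + 16
(4) = 15*n - 5
(5) = -2*n^2 - 17*n + 4*t^2 + t*(4 - 7*n) - 8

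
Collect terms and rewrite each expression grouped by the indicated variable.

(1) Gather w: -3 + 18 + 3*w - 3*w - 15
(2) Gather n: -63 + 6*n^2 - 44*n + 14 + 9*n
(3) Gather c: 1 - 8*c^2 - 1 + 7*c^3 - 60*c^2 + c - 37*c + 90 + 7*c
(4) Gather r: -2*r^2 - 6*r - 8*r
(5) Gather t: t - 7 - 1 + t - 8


(1) = 0
(2) = 6*n^2 - 35*n - 49
(3) = 7*c^3 - 68*c^2 - 29*c + 90
(4) = -2*r^2 - 14*r
(5) = 2*t - 16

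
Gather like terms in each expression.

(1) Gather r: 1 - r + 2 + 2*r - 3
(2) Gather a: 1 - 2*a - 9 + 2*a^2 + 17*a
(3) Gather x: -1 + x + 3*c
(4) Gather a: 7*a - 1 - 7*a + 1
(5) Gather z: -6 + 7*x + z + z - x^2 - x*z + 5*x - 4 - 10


(1) = r
(2) = 2*a^2 + 15*a - 8
(3) = 3*c + x - 1
(4) = 0
(5) = -x^2 + 12*x + z*(2 - x) - 20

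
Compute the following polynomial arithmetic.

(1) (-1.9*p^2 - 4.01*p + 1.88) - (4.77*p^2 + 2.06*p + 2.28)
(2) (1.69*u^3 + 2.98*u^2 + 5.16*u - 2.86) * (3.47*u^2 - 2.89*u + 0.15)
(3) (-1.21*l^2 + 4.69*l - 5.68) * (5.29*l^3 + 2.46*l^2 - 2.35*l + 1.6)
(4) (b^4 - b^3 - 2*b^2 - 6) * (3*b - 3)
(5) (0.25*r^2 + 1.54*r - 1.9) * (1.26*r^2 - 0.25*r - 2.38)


(1) = -6.67*p^2 - 6.07*p - 0.4
(2) = 5.8643*u^5 + 5.4565*u^4 + 9.5465*u^3 - 24.3896*u^2 + 9.0394*u - 0.429
(3) = -6.4009*l^5 + 21.8335*l^4 - 15.6663*l^3 - 26.9303*l^2 + 20.852*l - 9.088
(4) = 3*b^5 - 6*b^4 - 3*b^3 + 6*b^2 - 18*b + 18
(5) = 0.315*r^4 + 1.8779*r^3 - 3.374*r^2 - 3.1902*r + 4.522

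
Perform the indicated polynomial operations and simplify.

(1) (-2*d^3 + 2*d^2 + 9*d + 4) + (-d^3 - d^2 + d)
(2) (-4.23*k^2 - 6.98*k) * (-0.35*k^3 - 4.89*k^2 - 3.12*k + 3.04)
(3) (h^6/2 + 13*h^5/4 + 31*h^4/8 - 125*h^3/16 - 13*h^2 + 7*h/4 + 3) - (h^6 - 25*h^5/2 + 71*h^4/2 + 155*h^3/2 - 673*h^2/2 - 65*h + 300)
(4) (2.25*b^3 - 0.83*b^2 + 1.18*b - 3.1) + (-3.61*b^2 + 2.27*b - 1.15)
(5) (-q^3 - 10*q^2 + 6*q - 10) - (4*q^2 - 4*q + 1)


(1) = -3*d^3 + d^2 + 10*d + 4
(2) = 1.4805*k^5 + 23.1277*k^4 + 47.3298*k^3 + 8.9184*k^2 - 21.2192*k
(3) = -h^6/2 + 63*h^5/4 - 253*h^4/8 - 1365*h^3/16 + 647*h^2/2 + 267*h/4 - 297
(4) = 2.25*b^3 - 4.44*b^2 + 3.45*b - 4.25
(5) = -q^3 - 14*q^2 + 10*q - 11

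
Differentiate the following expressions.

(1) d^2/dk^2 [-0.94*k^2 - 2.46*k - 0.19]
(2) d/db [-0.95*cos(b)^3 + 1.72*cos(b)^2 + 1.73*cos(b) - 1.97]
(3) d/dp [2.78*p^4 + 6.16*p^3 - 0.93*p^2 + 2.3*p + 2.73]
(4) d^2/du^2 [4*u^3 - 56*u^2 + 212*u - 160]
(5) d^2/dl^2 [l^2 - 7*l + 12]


(1) = -1.88000000000000
(2) = (2.85*cos(b)^2 - 3.44*cos(b) - 1.73)*sin(b)
(3) = 11.12*p^3 + 18.48*p^2 - 1.86*p + 2.3
(4) = 24*u - 112
(5) = 2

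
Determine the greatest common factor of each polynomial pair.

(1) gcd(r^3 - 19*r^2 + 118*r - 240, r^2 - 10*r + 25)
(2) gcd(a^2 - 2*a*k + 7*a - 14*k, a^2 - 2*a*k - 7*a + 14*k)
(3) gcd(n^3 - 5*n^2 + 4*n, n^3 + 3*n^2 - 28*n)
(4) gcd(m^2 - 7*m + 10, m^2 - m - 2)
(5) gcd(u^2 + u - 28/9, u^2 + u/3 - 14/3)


(1) = r - 5
(2) = gcd((a + 7)*(a - 2*k), (a - 7)*(a - 2*k)) = a - 2*k
(3) = n^2 - 4*n
(4) = m - 2
(5) = u + 7/3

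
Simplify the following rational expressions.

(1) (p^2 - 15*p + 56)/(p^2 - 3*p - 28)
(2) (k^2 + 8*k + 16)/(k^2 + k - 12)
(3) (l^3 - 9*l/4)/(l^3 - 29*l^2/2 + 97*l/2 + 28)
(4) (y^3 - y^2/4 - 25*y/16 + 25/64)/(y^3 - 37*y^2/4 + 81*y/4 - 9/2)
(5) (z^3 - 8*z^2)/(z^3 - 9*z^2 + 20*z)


(1) = (p - 8)/(p + 4)
(2) = (k + 4)/(k - 3)
(3) = (4*l^3 - 9*l)/(4*l^3 - 58*l^2 + 194*l + 112)
(4) = (16*y^2 - 25)/(16*y^2 - 144*y + 288)
(5) = (z^2 - 8*z)/(z^2 - 9*z + 20)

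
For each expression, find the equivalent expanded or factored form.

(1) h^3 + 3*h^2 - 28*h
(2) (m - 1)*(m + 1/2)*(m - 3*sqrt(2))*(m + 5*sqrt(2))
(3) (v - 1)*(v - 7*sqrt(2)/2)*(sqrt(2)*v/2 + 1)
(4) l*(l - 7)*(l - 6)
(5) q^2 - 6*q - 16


(1) = h*(h - 4)*(h + 7)
(2) = m^4 - m^3/2 + 2*sqrt(2)*m^3 - 61*m^2/2 - sqrt(2)*m^2 - sqrt(2)*m + 15*m + 15
(3) = sqrt(2)*v^3/2 - 5*v^2/2 - sqrt(2)*v^2/2 - 7*sqrt(2)*v/2 + 5*v/2 + 7*sqrt(2)/2
(4) = l^3 - 13*l^2 + 42*l
(5) = (q - 8)*(q + 2)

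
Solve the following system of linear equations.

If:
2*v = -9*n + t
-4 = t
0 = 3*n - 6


Then:
n = 2
t = -4
v = -11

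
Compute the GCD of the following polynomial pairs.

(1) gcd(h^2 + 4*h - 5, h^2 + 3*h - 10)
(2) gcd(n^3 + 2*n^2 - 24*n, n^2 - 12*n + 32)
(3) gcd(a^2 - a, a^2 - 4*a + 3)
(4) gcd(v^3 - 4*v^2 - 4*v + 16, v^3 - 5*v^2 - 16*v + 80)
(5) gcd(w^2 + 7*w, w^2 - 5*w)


(1) = h + 5
(2) = gcd(n*(n - 4)*(n + 6), (n - 8)*(n - 4)) = n - 4
(3) = gcd(a*(a - 1), (a - 3)*(a - 1)) = a - 1
(4) = gcd((v - 4)*(v - 2)*(v + 2), (v - 5)*(v - 4)*(v + 4)) = v - 4
(5) = gcd(w*(w + 7), w*(w - 5)) = w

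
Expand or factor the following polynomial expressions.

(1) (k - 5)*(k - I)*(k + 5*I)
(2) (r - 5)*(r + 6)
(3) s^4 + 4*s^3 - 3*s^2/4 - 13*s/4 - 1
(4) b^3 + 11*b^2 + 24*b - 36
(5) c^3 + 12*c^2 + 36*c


(1) = k^3 - 5*k^2 + 4*I*k^2 + 5*k - 20*I*k - 25
(2) = r^2 + r - 30
(3) = (s - 1)*(s + 1/2)^2*(s + 4)
(4) = (b - 1)*(b + 6)^2
(5) = c*(c + 6)^2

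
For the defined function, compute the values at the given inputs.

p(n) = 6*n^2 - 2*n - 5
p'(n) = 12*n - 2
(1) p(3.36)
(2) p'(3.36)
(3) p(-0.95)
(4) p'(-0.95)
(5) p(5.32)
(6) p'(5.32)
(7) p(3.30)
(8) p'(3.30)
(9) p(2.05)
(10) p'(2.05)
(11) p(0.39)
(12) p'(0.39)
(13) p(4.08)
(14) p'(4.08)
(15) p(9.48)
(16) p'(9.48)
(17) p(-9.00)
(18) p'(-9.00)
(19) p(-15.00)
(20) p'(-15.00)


(1) = 56.02
(2) = 38.32
(3) = 2.31
(4) = -13.40
(5) = 154.17
(6) = 61.84
(7) = 53.74
(8) = 37.60
(9) = 16.11
(10) = 22.60
(11) = -4.87
(12) = 2.68
(13) = 86.72
(14) = 46.96
(15) = 515.26
(16) = 111.76
(17) = 499.00
(18) = -110.00
(19) = 1375.00
(20) = -182.00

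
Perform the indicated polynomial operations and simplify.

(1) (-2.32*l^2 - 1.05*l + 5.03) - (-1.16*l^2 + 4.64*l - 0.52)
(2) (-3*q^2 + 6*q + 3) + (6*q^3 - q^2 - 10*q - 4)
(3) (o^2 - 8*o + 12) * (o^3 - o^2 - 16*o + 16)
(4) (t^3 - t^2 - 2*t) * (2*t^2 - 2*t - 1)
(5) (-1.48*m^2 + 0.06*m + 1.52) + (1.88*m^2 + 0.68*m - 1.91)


(1) = -1.16*l^2 - 5.69*l + 5.55
(2) = 6*q^3 - 4*q^2 - 4*q - 1
(3) = o^5 - 9*o^4 + 4*o^3 + 132*o^2 - 320*o + 192
(4) = 2*t^5 - 4*t^4 - 3*t^3 + 5*t^2 + 2*t
(5) = 0.4*m^2 + 0.74*m - 0.39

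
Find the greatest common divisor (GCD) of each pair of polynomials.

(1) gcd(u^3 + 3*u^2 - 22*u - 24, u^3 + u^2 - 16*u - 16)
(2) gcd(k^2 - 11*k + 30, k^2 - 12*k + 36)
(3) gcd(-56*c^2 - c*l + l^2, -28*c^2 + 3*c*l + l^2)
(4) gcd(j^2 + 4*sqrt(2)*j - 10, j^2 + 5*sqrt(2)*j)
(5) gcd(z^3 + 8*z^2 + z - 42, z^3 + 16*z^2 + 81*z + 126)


(1) = gcd((u - 4)*(u + 1)*(u + 6), (u - 4)*(u + 1)*(u + 4)) = u^2 - 3*u - 4
(2) = k - 6
(3) = 7*c + l
(4) = gcd((j - sqrt(2))*(j + 5*sqrt(2)), j*(j + 5*sqrt(2))) = j + 5*sqrt(2)
(5) = gcd((z - 2)*(z + 3)*(z + 7), (z + 3)*(z + 6)*(z + 7)) = z^2 + 10*z + 21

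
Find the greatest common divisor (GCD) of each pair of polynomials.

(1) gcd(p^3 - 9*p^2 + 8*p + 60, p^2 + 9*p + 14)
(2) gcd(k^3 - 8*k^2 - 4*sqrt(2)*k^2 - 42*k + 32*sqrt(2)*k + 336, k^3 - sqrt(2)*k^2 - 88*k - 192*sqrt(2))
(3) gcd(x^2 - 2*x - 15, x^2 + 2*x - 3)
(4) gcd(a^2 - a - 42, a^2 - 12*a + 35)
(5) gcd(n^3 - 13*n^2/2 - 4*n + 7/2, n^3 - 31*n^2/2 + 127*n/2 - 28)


(1) = gcd((p - 6)*(p - 5)*(p + 2), (p + 2)*(p + 7)) = p + 2
(2) = gcd((k - 8)*(k - 7*sqrt(2))*(k + 3*sqrt(2)), (k - 8*sqrt(2))*(k + 3*sqrt(2))*(k + 4*sqrt(2))) = k + 3*sqrt(2)
(3) = gcd((x - 5)*(x + 3), (x - 1)*(x + 3)) = x + 3
(4) = a - 7
(5) = n^2 - 15*n/2 + 7/2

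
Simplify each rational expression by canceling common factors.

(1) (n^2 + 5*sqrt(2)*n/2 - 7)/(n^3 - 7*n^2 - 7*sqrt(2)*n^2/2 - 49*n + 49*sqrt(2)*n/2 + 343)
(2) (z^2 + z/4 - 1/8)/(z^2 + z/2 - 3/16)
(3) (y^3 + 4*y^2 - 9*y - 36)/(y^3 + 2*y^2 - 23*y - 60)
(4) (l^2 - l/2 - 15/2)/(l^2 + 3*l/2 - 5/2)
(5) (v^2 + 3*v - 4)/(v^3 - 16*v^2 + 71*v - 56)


(1) = (4*n - 4*sqrt(2))/(4*n^2 + n*(-28*sqrt(2) - 28) + 196*sqrt(2))
(2) = (4*z + 2)/(4*z + 3)
(3) = (y - 3)/(y - 5)
(4) = (l - 3)/(l - 1)
(5) = (v + 4)/(v^2 - 15*v + 56)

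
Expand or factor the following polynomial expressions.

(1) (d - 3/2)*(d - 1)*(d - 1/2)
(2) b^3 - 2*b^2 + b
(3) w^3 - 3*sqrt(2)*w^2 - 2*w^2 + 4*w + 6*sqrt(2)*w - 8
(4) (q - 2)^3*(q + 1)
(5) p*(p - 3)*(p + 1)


(1) = d^3 - 3*d^2 + 11*d/4 - 3/4
(2) = b*(b - 1)^2
(3) = (w - 2)*(w - 2*sqrt(2))*(w - sqrt(2))
(4) = q^4 - 5*q^3 + 6*q^2 + 4*q - 8
(5) = p^3 - 2*p^2 - 3*p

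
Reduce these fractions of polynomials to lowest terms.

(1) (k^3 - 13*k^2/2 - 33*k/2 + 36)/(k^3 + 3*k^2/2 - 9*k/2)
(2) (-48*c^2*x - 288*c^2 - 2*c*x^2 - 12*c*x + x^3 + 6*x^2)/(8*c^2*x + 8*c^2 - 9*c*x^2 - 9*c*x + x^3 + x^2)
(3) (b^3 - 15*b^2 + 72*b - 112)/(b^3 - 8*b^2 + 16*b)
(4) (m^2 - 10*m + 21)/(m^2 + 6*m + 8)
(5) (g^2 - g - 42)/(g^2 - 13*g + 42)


(1) = (k - 8)/k
(2) = (6*c*x + 36*c + x^2 + 6*x)/(-c*x - c + x^2 + x)
(3) = (b - 7)/b
(4) = (m^2 - 10*m + 21)/(m^2 + 6*m + 8)
(5) = (g + 6)/(g - 6)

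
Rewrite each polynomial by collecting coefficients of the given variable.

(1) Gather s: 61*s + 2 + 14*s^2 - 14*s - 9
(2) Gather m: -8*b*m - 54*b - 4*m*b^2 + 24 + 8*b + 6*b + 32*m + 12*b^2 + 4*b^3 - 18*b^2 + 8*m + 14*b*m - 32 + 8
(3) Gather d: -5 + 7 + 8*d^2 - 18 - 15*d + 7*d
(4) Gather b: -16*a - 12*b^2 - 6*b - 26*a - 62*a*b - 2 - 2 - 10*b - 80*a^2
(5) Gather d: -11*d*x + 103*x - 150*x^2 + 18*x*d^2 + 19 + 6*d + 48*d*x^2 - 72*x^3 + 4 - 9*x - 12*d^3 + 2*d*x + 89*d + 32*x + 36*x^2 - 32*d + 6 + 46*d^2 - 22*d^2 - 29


(1) = 14*s^2 + 47*s - 7
(2) = 4*b^3 - 6*b^2 - 40*b + m*(-4*b^2 + 6*b + 40)
(3) = 8*d^2 - 8*d - 16
(4) = -80*a^2 - 42*a - 12*b^2 + b*(-62*a - 16) - 4
(5) = -12*d^3 + d^2*(18*x + 24) + d*(48*x^2 - 9*x + 63) - 72*x^3 - 114*x^2 + 126*x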